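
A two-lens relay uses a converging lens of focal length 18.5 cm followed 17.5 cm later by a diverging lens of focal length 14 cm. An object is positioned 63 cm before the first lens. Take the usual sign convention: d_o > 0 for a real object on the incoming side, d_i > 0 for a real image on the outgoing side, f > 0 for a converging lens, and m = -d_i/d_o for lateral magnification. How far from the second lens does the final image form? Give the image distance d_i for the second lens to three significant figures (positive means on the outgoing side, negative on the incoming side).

22.9 cm

First lens: d_i1 = 1/(1/18.5 - 1/63) = 26.191 cm.
Since 26.191 cm > 17.5 cm, the first image lies past the second lens and serves as a virtual object: d_o2 = L - d_i1 = -8.691 cm.
Second lens: d_i2 = 1/(1/(-14) - 1/(-8.691)) = 22.919 cm.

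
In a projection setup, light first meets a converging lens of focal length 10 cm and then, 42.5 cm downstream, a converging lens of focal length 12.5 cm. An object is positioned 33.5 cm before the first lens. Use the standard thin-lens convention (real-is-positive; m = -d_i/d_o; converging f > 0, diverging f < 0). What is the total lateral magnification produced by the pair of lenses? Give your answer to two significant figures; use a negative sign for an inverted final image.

Lens 1: 1/d_i1 = 1/f_1 - 1/d_o1 = 1/10 - 1/33.5 = 0.07015 cm^-1, so d_i1 = 14.255 cm.
m_1 = -(14.255)/33.5 = -0.4255.
That image sits 28.245 cm in front of the second lens, so d_o2 = 28.245 cm.
Lens 2: 1/d_i2 = 1/f_2 - 1/d_o2 = 1/12.5 - 1/(28.245) = 0.04460 cm^-1, so d_i2 = 22.424 cm.
m_2 = -(22.424)/(28.245) = -0.7939.
The system's lateral magnification is m_1 m_2 = (-0.4255)(-0.7939) = 0.3378.

0.34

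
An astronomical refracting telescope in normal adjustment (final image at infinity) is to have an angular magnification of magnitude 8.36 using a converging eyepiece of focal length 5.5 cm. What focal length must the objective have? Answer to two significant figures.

|M| = f_obj/|f_eye|, so f_obj = |M| x |f_eye| = 8.36 x 5.5 = 45.980 cm.

46 cm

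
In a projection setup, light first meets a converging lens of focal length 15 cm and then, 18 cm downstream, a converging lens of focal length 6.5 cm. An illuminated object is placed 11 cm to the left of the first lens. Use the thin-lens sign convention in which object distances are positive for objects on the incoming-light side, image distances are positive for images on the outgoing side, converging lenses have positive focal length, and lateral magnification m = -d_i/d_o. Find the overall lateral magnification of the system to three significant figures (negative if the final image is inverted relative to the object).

Applying the thin-lens equation to the first lens, 1/15 = 1/11 + 1/d_i1, which gives d_i1 = -41.250 cm.
Its lateral magnification is m_1 = -d_i1/d_o1 = -(-41.250)/11 = 3.7500.
The intermediate image is virtual, 41.250 cm to the left of lens 1, so d_o2 = L - d_i1 = 18 - (-41.250) = 59.250 cm.
Applying the thin-lens equation again with f_2 = 6.5 cm and d_o2 = 59.250 cm gives d_i2 = 7.301 cm.
m_2 = -(7.301)/(59.250) = -0.1232.
Overall magnification: m = m_1 m_2 = -0.4621.

-0.462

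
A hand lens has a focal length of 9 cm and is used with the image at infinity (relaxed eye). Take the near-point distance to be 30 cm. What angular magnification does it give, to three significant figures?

3.33

M = D/f = 30/9 = 3.333.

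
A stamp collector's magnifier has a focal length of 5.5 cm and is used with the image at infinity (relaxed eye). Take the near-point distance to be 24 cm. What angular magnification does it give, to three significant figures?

4.36

M = D/f = 24/5.5 = 4.364.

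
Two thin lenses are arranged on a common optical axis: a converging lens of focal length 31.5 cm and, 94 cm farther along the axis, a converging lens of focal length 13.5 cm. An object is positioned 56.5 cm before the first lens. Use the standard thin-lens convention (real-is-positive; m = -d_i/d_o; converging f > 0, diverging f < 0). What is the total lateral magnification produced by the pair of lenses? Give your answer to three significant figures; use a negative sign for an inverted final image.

Applying the thin-lens equation to the first lens, 1/31.5 = 1/56.5 + 1/d_i1, which gives d_i1 = 71.190 cm.
Its lateral magnification is m_1 = -d_i1/d_o1 = -(71.190)/56.5 = -1.2600.
That image sits 22.810 cm in front of the second lens, so d_o2 = 22.810 cm.
Applying the thin-lens equation again with f_2 = 13.5 cm and d_o2 = 22.810 cm gives d_i2 = 33.076 cm.
m_2 = -(33.076)/(22.810) = -1.4501.
Overall magnification: m = m_1 m_2 = 1.8271.

1.83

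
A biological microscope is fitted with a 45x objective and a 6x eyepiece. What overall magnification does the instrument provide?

The overall magnification of a compound microscope is the product of the objective and eyepiece magnifications:
M = M_obj x M_eye = 45 x 6 = 270.

270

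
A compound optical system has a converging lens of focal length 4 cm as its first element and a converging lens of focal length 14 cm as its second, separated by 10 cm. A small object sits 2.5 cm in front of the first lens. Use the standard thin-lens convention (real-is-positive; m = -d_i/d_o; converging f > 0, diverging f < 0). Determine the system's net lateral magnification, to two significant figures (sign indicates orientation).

-14

Lens 1: 1/d_i1 = 1/f_1 - 1/d_o1 = 1/4 - 1/2.5 = -0.15000 cm^-1, so d_i1 = -6.667 cm.
m_1 = -(-6.667)/2.5 = 2.6667.
With d_i1 < 0 the first image is virtual and lies on the object side; the object distance for lens 2 is d_o2 = 10 - (-6.667) = 16.667 cm.
Lens 2: 1/d_i2 = 1/f_2 - 1/d_o2 = 1/14 - 1/(16.667) = 0.01143 cm^-1, so d_i2 = 87.500 cm.
m_2 = -(87.500)/(16.667) = -5.2500.
Total m = m_1 x m_2 = (2.6667)(-5.2500) = -14.0000.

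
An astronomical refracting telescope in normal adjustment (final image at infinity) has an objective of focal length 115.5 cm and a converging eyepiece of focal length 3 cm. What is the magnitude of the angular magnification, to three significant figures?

38.5

|M| = f_obj/|f_eye| = 115.5/3 = 38.500.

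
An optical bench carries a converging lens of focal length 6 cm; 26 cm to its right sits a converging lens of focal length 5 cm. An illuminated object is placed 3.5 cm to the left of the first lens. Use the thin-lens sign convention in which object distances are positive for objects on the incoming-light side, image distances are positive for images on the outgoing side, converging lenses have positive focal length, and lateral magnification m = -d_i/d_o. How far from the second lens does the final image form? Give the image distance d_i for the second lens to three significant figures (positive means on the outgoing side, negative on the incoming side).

Lens 1: 1/d_i1 = 1/f_1 - 1/d_o1 = 1/6 - 1/3.5 = -0.11905 cm^-1, so d_i1 = -8.400 cm.
The intermediate image is virtual, 8.400 cm to the left of lens 1, so d_o2 = L - d_i1 = 26 - (-8.400) = 34.400 cm.
Lens 2: 1/d_i2 = 1/f_2 - 1/d_o2 = 1/5 - 1/(34.400) = 0.17093 cm^-1, so d_i2 = 5.850 cm.

5.85 cm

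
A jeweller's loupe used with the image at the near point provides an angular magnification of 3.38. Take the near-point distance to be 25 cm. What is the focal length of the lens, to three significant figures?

For the image at the near point, M = 1 + D/f.
f = D/(M - 1) = 25/(3.38 - 1) = 10.504 cm.

10.5 cm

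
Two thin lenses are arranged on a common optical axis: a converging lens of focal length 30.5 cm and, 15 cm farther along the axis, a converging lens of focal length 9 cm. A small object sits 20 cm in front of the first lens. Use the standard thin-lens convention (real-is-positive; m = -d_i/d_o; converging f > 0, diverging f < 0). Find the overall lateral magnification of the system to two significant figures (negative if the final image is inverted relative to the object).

-0.41

Lens 1: 1/d_i1 = 1/f_1 - 1/d_o1 = 1/30.5 - 1/20 = -0.01721 cm^-1, so d_i1 = -58.095 cm.
m_1 = -(-58.095)/20 = 2.9048.
The intermediate image is virtual, 58.095 cm to the left of lens 1, so d_o2 = L - d_i1 = 15 - (-58.095) = 73.095 cm.
Lens 2: 1/d_i2 = 1/f_2 - 1/d_o2 = 1/9 - 1/(73.095) = 0.09743 cm^-1, so d_i2 = 10.264 cm.
m_2 = -(10.264)/(73.095) = -0.1404.
The system's lateral magnification is m_1 m_2 = (2.9048)(-0.1404) = -0.4079.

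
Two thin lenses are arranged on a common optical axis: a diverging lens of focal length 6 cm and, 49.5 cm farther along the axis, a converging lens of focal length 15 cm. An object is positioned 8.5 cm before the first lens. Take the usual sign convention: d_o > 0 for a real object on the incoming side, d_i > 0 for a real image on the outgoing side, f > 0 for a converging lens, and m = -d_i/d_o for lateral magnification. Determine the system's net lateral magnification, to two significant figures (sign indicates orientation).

-0.16

Lens 1: 1/d_i1 = 1/f_1 - 1/d_o1 = 1/(-6) - 1/8.5 = -0.28431 cm^-1, so d_i1 = -3.517 cm.
m_1 = -(-3.517)/8.5 = 0.4138.
The intermediate image is virtual, 3.517 cm to the left of lens 1, so d_o2 = L - d_i1 = 49.5 - (-3.517) = 53.017 cm.
Lens 2: 1/d_i2 = 1/f_2 - 1/d_o2 = 1/15 - 1/(53.017) = 0.04780 cm^-1, so d_i2 = 20.918 cm.
m_2 = -(20.918)/(53.017) = -0.3946.
The system's lateral magnification is m_1 m_2 = (0.4138)(-0.3946) = -0.1633.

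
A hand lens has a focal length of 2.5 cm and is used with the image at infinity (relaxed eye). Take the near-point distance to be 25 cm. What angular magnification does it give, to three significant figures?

10.0

M = D/f = 25/2.5 = 10.000.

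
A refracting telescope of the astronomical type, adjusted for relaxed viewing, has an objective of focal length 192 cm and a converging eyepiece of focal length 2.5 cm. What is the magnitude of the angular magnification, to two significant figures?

77

|M| = f_obj/|f_eye| = 192/2.5 = 76.800.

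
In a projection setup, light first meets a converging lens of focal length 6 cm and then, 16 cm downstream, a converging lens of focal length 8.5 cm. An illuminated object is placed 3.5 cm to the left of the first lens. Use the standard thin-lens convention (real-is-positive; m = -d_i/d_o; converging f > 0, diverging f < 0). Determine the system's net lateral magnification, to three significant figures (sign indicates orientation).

First lens: d_i1 = 1/(1/6 - 1/3.5) = -8.400 cm.
m_1 = -(-8.400)/3.5 = 2.4000.
The intermediate image is virtual, 8.400 cm to the left of lens 1, so d_o2 = L - d_i1 = 16 - (-8.400) = 24.400 cm.
Second lens: d_i2 = 1/(1/8.5 - 1/(24.400)) = 13.044 cm.
m_2 = -(13.044)/(24.400) = -0.5346.
Overall magnification: m = m_1 m_2 = -1.2830.

-1.28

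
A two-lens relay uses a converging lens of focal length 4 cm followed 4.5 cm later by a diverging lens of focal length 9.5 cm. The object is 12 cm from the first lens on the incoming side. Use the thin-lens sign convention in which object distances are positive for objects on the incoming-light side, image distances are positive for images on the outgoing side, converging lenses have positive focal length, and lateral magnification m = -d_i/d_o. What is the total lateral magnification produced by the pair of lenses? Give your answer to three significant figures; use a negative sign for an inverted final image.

-0.594

Applying the thin-lens equation to the first lens, 1/4 = 1/12 + 1/d_i1, which gives d_i1 = 6.000 cm.
Its lateral magnification is m_1 = -d_i1/d_o1 = -(6.000)/12 = -0.5000.
Since 6.000 cm > 4.5 cm, the first image lies past the second lens and serves as a virtual object: d_o2 = L - d_i1 = -1.500 cm.
Applying the thin-lens equation again with f_2 = -9.5 cm and d_o2 = -1.500 cm gives d_i2 = 1.781 cm.
m_2 = -(1.781)/(-1.500) = 1.1875.
Total m = m_1 x m_2 = (-0.5000)(1.1875) = -0.5937.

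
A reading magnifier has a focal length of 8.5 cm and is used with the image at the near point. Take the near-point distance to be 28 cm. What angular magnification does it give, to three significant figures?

4.29

M = 1 + D/f = 1 + 28/8.5 = 4.294.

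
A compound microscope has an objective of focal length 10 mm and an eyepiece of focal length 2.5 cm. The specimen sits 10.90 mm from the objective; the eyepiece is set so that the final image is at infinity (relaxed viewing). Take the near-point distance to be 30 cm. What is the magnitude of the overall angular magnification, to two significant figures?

Convert to cm: f_obj = 10 mm = 1 cm; d_o = 10.90 mm = 1.09 cm.
Objective: 1/d_i = 1/f_obj - 1/d_o = 1/1 - 1/1.09 = 0.08257 cm^-1, so d_i = 12.111 cm.
m_obj = -d_i/d_o = -12.111/1.09 = -11.111.
Eyepiece angular magnification (image at infinity): M_eye = D/f_e = 30/2.5 = 12.000.
Overall M = m_obj x M_eye = (-11.111)(12.000) = -133.33.
|M| = 133.33.

130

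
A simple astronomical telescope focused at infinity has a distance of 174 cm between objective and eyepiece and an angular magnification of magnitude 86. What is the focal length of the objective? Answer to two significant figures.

170 cm

In normal adjustment the tube length equals f_obj + f_eye and |M| = f_obj/f_eye.
So f_obj = 86 f_eye and 86 f_eye + f_eye = 174 cm, giving f_eye = 174/87 = 2.000 cm and f_obj = 172.000 cm.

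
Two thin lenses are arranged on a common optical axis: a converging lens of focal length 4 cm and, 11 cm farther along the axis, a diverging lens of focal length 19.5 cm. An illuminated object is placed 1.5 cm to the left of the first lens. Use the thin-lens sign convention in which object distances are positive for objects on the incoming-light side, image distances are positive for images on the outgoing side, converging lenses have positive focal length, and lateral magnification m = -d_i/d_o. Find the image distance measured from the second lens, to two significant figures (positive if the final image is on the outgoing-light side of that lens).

-7.9 cm

Applying the thin-lens equation to the first lens, 1/4 = 1/1.5 + 1/d_i1, which gives d_i1 = -2.400 cm.
The intermediate image is virtual, 2.400 cm to the left of lens 1, so d_o2 = L - d_i1 = 11 - (-2.400) = 13.400 cm.
Applying the thin-lens equation again with f_2 = -19.5 cm and d_o2 = 13.400 cm gives d_i2 = -7.942 cm.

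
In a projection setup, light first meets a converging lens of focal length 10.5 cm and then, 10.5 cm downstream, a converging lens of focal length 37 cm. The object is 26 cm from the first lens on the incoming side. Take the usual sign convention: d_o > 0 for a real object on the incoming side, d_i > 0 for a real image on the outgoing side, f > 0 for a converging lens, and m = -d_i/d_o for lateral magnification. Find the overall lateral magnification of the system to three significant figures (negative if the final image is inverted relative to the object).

-0.568

Lens 1: 1/d_i1 = 1/f_1 - 1/d_o1 = 1/10.5 - 1/26 = 0.05678 cm^-1, so d_i1 = 17.613 cm.
m_1 = -(17.613)/26 = -0.6774.
Since 17.613 cm > 10.5 cm, the first image lies past the second lens and serves as a virtual object: d_o2 = L - d_i1 = -7.113 cm.
Lens 2: 1/d_i2 = 1/f_2 - 1/d_o2 = 1/37 - 1/(-7.113) = 0.16762 cm^-1, so d_i2 = 5.966 cm.
m_2 = -(5.966)/(-7.113) = 0.8388.
Overall magnification: m = m_1 m_2 = -0.5682.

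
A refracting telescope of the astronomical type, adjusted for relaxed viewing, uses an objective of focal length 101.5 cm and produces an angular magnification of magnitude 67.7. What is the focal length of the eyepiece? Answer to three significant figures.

|M| = f_obj/f_eye, so f_eye = f_obj/|M| = 101.5/67.7 = 1.499 cm.

1.50 cm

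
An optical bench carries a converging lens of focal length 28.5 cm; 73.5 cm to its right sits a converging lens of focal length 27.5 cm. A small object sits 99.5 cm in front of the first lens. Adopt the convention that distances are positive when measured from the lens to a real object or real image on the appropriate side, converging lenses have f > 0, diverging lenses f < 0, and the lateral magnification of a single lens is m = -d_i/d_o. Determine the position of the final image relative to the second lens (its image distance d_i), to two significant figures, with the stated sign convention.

Applying the thin-lens equation to the first lens, 1/28.5 = 1/99.5 + 1/d_i1, which gives d_i1 = 39.940 cm.
Object distance for lens 2: d_o2 = 73.5 - 39.940 = 33.560 cm.
Applying the thin-lens equation again with f_2 = 27.5 cm and d_o2 = 33.560 cm gives d_i2 = 152.297 cm.

150 cm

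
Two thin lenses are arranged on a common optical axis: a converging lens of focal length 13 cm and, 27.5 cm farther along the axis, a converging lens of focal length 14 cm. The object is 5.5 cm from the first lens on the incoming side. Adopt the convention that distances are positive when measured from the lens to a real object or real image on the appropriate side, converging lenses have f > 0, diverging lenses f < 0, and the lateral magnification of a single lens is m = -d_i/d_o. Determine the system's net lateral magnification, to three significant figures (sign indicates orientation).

Lens 1: 1/d_i1 = 1/f_1 - 1/d_o1 = 1/13 - 1/5.5 = -0.10490 cm^-1, so d_i1 = -9.533 cm.
m_1 = -(-9.533)/5.5 = 1.7333.
The intermediate image is virtual, 9.533 cm to the left of lens 1, so d_o2 = L - d_i1 = 27.5 - (-9.533) = 37.033 cm.
Lens 2: 1/d_i2 = 1/f_2 - 1/d_o2 = 1/14 - 1/(37.033) = 0.04443 cm^-1, so d_i2 = 22.509 cm.
m_2 = -(22.509)/(37.033) = -0.6078.
Total m = m_1 x m_2 = (1.7333)(-0.6078) = -1.0535.

-1.05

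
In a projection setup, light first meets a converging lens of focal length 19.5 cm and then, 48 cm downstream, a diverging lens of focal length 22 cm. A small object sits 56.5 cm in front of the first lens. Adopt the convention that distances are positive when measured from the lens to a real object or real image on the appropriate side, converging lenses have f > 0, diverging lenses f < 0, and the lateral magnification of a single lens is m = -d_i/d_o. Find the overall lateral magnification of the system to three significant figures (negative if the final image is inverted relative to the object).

First lens: d_i1 = 1/(1/19.5 - 1/56.5) = 29.777 cm.
m_1 = -(29.777)/56.5 = -0.5270.
The intermediate image is 29.777 cm to the right of lens 1, so d_o2 = L - d_i1 = 48 - 29.777 = 18.223 cm.
Second lens: d_i2 = 1/(1/(-22) - 1/(18.223)) = -9.967 cm.
m_2 = -(-9.967)/(18.223) = 0.5470.
The system's lateral magnification is m_1 m_2 = (-0.5270)(0.5470) = -0.2883.

-0.288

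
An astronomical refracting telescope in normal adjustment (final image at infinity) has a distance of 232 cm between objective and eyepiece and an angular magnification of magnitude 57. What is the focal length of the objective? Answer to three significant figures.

In normal adjustment the tube length equals f_obj + f_eye and |M| = f_obj/f_eye.
So f_obj = 57 f_eye and 57 f_eye + f_eye = 232 cm, giving f_eye = 232/58 = 4.000 cm and f_obj = 228.000 cm.

228 cm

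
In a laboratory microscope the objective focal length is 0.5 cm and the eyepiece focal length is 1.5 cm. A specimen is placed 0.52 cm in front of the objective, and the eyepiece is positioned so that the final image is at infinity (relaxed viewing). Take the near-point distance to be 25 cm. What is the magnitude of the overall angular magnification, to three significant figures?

417

Objective: 1/d_i = 1/f_obj - 1/d_o = 1/0.5 - 1/0.52 = 0.07692 cm^-1, so d_i = 13.000 cm.
m_obj = -d_i/d_o = -13.000/0.52 = -25.000.
Eyepiece angular magnification (image at infinity): M_eye = D/f_e = 25/1.5 = 16.667.
Overall M = m_obj x M_eye = (-25.000)(16.667) = -416.67.
|M| = 416.67.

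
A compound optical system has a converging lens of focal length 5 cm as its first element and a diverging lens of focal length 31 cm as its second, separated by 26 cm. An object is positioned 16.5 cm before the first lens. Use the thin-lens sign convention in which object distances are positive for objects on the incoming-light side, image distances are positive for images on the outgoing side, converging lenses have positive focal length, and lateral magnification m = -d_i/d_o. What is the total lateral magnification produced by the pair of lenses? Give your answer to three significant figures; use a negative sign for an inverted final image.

Applying the thin-lens equation to the first lens, 1/5 = 1/16.5 + 1/d_i1, which gives d_i1 = 7.174 cm.
Its lateral magnification is m_1 = -d_i1/d_o1 = -(7.174)/16.5 = -0.4348.
That image sits 18.826 cm in front of the second lens, so d_o2 = 18.826 cm.
Applying the thin-lens equation again with f_2 = -31 cm and d_o2 = 18.826 cm gives d_i2 = -11.713 cm.
m_2 = -(-11.713)/(18.826) = 0.6222.
Overall magnification: m = m_1 m_2 = -0.2705.

-0.271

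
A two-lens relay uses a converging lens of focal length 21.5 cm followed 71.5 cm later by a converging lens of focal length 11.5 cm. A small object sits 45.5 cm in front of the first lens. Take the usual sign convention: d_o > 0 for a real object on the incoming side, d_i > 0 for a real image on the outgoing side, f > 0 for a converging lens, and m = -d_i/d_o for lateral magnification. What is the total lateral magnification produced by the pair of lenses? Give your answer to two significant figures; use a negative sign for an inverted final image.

Applying the thin-lens equation to the first lens, 1/21.5 = 1/45.5 + 1/d_i1, which gives d_i1 = 40.760 cm.
Its lateral magnification is m_1 = -d_i1/d_o1 = -(40.760)/45.5 = -0.8958.
The intermediate image is 40.760 cm to the right of lens 1, so d_o2 = L - d_i1 = 71.5 - 40.760 = 30.740 cm.
Applying the thin-lens equation again with f_2 = 11.5 cm and d_o2 = 30.740 cm gives d_i2 = 18.374 cm.
m_2 = -(18.374)/(30.740) = -0.5977.
Overall magnification: m = m_1 m_2 = 0.5355.

0.54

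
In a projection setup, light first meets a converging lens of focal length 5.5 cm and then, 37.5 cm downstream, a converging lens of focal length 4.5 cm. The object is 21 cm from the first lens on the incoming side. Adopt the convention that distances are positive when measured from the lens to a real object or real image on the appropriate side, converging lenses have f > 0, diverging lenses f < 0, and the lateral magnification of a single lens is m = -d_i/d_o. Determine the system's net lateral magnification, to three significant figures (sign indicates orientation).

0.0625

Applying the thin-lens equation to the first lens, 1/5.5 = 1/21 + 1/d_i1, which gives d_i1 = 7.452 cm.
Its lateral magnification is m_1 = -d_i1/d_o1 = -(7.452)/21 = -0.3548.
The intermediate image is 7.452 cm to the right of lens 1, so d_o2 = L - d_i1 = 37.5 - 7.452 = 30.048 cm.
Applying the thin-lens equation again with f_2 = 4.5 cm and d_o2 = 30.048 cm gives d_i2 = 5.293 cm.
m_2 = -(5.293)/(30.048) = -0.1761.
The system's lateral magnification is m_1 m_2 = (-0.3548)(-0.1761) = 0.0625.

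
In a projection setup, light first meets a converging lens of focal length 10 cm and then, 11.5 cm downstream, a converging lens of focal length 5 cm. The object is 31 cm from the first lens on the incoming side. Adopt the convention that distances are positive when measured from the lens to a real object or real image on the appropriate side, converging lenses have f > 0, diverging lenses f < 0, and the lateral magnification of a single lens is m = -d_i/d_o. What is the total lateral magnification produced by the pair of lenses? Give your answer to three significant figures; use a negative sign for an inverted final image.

Lens 1: 1/d_i1 = 1/f_1 - 1/d_o1 = 1/10 - 1/31 = 0.06774 cm^-1, so d_i1 = 14.762 cm.
m_1 = -(14.762)/31 = -0.4762.
This image would form 14.762 cm past lens 1, i.e. 3.262 cm beyond lens 2, so it is a virtual object for lens 2: d_o2 = 11.5 - 14.762 = -3.262 cm.
Lens 2: 1/d_i2 = 1/f_2 - 1/d_o2 = 1/5 - 1/(-3.262) = 0.50657 cm^-1, so d_i2 = 1.974 cm.
m_2 = -(1.974)/(-3.262) = 0.6052.
Overall magnification: m = m_1 m_2 = -0.2882.

-0.288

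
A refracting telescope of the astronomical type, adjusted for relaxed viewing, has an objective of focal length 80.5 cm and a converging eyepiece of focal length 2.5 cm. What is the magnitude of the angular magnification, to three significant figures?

32.2

|M| = f_obj/|f_eye| = 80.5/2.5 = 32.200.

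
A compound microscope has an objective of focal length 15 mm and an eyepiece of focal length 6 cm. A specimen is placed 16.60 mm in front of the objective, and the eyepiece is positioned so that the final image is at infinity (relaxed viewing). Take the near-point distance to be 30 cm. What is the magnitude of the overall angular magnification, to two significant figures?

47

Convert to cm: f_obj = 15 mm = 1.5 cm; d_o = 16.60 mm = 1.66 cm.
Objective: 1/d_i = 1/f_obj - 1/d_o = 1/1.5 - 1/1.66 = 0.06426 cm^-1, so d_i = 15.563 cm.
m_obj = -d_i/d_o = -15.563/1.66 = -9.375.
Eyepiece angular magnification (image at infinity): M_eye = D/f_e = 30/6 = 5.000.
Overall M = m_obj x M_eye = (-9.375)(5.000) = -46.88.
|M| = 46.88.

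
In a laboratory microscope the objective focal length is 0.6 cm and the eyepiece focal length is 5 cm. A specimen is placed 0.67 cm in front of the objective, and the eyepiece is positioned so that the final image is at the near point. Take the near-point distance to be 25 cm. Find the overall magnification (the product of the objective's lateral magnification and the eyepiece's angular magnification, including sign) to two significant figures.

-51

Objective: 1/d_i = 1/f_obj - 1/d_o = 1/0.6 - 1/0.67 = 0.17413 cm^-1, so d_i = 5.743 cm.
m_obj = -d_i/d_o = -5.743/0.67 = -8.571.
Eyepiece angular magnification (image at near point): M_eye = 1 + D/f_e = 1 + 25/5 = 6.000.
Overall M = m_obj x M_eye = (-8.571)(6.000) = -51.43.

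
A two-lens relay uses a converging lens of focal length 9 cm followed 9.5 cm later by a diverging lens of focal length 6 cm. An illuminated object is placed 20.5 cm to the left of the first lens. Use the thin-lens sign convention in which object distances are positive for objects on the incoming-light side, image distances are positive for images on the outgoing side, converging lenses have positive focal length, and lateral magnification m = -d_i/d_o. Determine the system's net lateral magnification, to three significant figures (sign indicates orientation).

8.64

Lens 1: 1/d_i1 = 1/f_1 - 1/d_o1 = 1/9 - 1/20.5 = 0.06233 cm^-1, so d_i1 = 16.043 cm.
m_1 = -(16.043)/20.5 = -0.7826.
This image would form 16.043 cm past lens 1, i.e. 6.543 cm beyond lens 2, so it is a virtual object for lens 2: d_o2 = 9.5 - 16.043 = -6.543 cm.
Lens 2: 1/d_i2 = 1/f_2 - 1/d_o2 = 1/(-6) - 1/(-6.543) = -0.01384 cm^-1, so d_i2 = -72.240 cm.
m_2 = -(-72.240)/(-6.543) = -11.0400.
Overall magnification: m = m_1 m_2 = 8.6400.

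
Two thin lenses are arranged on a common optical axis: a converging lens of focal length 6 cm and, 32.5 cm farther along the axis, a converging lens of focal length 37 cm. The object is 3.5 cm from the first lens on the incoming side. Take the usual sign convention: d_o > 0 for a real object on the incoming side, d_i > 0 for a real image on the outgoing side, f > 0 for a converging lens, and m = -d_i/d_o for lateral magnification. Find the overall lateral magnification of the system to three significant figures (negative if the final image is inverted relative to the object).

-22.8

Lens 1: 1/d_i1 = 1/f_1 - 1/d_o1 = 1/6 - 1/3.5 = -0.11905 cm^-1, so d_i1 = -8.400 cm.
m_1 = -(-8.400)/3.5 = 2.4000.
The intermediate image is virtual, 8.400 cm to the left of lens 1, so d_o2 = L - d_i1 = 32.5 - (-8.400) = 40.900 cm.
Lens 2: 1/d_i2 = 1/f_2 - 1/d_o2 = 1/37 - 1/(40.900) = 0.00258 cm^-1, so d_i2 = 388.026 cm.
m_2 = -(388.026)/(40.900) = -9.4872.
Overall magnification: m = m_1 m_2 = -22.7692.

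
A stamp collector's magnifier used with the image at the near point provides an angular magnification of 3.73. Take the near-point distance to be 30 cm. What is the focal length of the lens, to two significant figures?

11 cm

For the image at the near point, M = 1 + D/f.
f = D/(M - 1) = 30/(3.73 - 1) = 10.989 cm.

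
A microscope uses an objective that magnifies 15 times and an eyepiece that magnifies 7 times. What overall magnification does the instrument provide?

The overall magnification of a compound microscope is the product of the objective and eyepiece magnifications:
M = M_obj x M_eye = 15 x 7 = 105.

105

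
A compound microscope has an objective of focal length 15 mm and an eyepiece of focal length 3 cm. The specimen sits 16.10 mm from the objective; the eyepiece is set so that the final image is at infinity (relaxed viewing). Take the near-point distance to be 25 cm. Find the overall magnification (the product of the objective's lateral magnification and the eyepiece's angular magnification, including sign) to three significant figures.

Convert to cm: f_obj = 15 mm = 1.5 cm; d_o = 16.10 mm = 1.61 cm.
Objective: 1/d_i = 1/f_obj - 1/d_o = 1/1.5 - 1/1.61 = 0.04555 cm^-1, so d_i = 21.955 cm.
m_obj = -d_i/d_o = -21.955/1.61 = -13.636.
Eyepiece angular magnification (image at infinity): M_eye = D/f_e = 25/3 = 8.333.
Overall M = m_obj x M_eye = (-13.636)(8.333) = -113.64.

-114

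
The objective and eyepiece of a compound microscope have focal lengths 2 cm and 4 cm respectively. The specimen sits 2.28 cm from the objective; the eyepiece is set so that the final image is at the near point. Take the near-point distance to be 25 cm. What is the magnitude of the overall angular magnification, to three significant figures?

51.8

Objective: 1/d_i = 1/f_obj - 1/d_o = 1/2 - 1/2.28 = 0.06140 cm^-1, so d_i = 16.286 cm.
m_obj = -d_i/d_o = -16.286/2.28 = -7.143.
Eyepiece angular magnification (image at near point): M_eye = 1 + D/f_e = 1 + 25/4 = 7.250.
Overall M = m_obj x M_eye = (-7.143)(7.250) = -51.79.
|M| = 51.79.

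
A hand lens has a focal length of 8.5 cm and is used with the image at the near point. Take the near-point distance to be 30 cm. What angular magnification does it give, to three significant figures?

M = 1 + D/f = 1 + 30/8.5 = 4.529.

4.53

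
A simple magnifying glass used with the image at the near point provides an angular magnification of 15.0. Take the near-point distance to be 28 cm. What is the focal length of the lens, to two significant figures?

For the image at the near point, M = 1 + D/f.
f = D/(M - 1) = 28/(15.0 - 1) = 2.000 cm.

2.0 cm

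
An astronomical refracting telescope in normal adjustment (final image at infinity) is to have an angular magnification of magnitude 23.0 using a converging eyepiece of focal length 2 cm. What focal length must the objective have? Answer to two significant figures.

46 cm

|M| = f_obj/|f_eye|, so f_obj = |M| x |f_eye| = 23.0 x 2 = 46.000 cm.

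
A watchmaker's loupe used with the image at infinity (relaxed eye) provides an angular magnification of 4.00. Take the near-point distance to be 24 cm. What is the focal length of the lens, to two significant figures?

6.0 cm

For the image at infinity, M = D/f.
f = D/M = 24/4.0 = 6.000 cm.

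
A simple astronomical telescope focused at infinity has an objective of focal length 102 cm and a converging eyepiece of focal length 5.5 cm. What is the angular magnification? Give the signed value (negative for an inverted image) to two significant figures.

M = -f_obj/f_eye = -102/(5.5) = -18.545.

-19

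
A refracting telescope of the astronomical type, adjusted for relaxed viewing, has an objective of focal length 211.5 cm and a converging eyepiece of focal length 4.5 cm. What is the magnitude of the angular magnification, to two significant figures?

47

|M| = f_obj/|f_eye| = 211.5/4.5 = 47.000.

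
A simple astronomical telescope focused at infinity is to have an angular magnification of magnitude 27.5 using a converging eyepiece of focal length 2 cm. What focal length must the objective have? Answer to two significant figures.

55 cm

|M| = f_obj/|f_eye|, so f_obj = |M| x |f_eye| = 27.5 x 2 = 55.000 cm.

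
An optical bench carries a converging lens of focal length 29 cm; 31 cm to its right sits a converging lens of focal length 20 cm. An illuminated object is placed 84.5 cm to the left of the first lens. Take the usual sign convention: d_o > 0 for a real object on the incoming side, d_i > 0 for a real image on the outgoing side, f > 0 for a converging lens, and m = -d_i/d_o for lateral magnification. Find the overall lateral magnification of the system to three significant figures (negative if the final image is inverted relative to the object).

-0.315

Applying the thin-lens equation to the first lens, 1/29 = 1/84.5 + 1/d_i1, which gives d_i1 = 44.153 cm.
Its lateral magnification is m_1 = -d_i1/d_o1 = -(44.153)/84.5 = -0.5225.
This image would form 44.153 cm past lens 1, i.e. 13.153 cm beyond lens 2, so it is a virtual object for lens 2: d_o2 = 31 - 44.153 = -13.153 cm.
Applying the thin-lens equation again with f_2 = 20 cm and d_o2 = -13.153 cm gives d_i2 = 7.935 cm.
m_2 = -(7.935)/(-13.153) = 0.6033.
Total m = m_1 x m_2 = (-0.5225)(0.6033) = -0.3152.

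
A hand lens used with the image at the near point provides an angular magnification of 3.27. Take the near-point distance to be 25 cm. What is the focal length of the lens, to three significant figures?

11.0 cm

For the image at the near point, M = 1 + D/f.
f = D/(M - 1) = 25/(3.27 - 1) = 11.013 cm.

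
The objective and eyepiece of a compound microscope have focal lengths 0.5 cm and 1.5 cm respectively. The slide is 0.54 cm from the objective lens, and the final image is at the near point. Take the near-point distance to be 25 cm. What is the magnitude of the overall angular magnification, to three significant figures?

Objective: 1/d_i = 1/f_obj - 1/d_o = 1/0.5 - 1/0.54 = 0.14815 cm^-1, so d_i = 6.750 cm.
m_obj = -d_i/d_o = -6.750/0.54 = -12.500.
Eyepiece angular magnification (image at near point): M_eye = 1 + D/f_e = 1 + 25/1.5 = 17.667.
Overall M = m_obj x M_eye = (-12.500)(17.667) = -220.83.
|M| = 220.83.

221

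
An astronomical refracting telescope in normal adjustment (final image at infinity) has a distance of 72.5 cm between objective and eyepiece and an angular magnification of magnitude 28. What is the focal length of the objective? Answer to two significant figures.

In normal adjustment the tube length equals f_obj + f_eye and |M| = f_obj/f_eye.
So f_obj = 28 f_eye and 28 f_eye + f_eye = 72.5 cm, giving f_eye = 72.5/29 = 2.500 cm and f_obj = 70.000 cm.

70 cm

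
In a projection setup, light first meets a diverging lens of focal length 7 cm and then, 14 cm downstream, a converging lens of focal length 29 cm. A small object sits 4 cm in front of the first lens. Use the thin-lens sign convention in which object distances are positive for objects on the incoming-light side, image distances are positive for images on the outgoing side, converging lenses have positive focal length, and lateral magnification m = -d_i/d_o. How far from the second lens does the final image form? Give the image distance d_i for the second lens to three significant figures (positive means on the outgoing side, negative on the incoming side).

-38.5 cm

Applying the thin-lens equation to the first lens, 1/(-7) = 1/4 + 1/d_i1, which gives d_i1 = -2.545 cm.
The intermediate image is virtual, 2.545 cm to the left of lens 1, so d_o2 = L - d_i1 = 14 - (-2.545) = 16.545 cm.
Applying the thin-lens equation again with f_2 = 29 cm and d_o2 = 16.545 cm gives d_i2 = -38.526 cm.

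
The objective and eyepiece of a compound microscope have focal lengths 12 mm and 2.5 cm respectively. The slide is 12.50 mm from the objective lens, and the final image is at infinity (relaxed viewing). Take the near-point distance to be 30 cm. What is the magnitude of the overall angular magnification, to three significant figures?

Convert to cm: f_obj = 12 mm = 1.2 cm; d_o = 12.50 mm = 1.25 cm.
Objective: 1/d_i = 1/f_obj - 1/d_o = 1/1.2 - 1/1.25 = 0.03333 cm^-1, so d_i = 30.000 cm.
m_obj = -d_i/d_o = -30.000/1.25 = -24.000.
Eyepiece angular magnification (image at infinity): M_eye = D/f_e = 30/2.5 = 12.000.
Overall M = m_obj x M_eye = (-24.000)(12.000) = -288.00.
|M| = 288.00.

288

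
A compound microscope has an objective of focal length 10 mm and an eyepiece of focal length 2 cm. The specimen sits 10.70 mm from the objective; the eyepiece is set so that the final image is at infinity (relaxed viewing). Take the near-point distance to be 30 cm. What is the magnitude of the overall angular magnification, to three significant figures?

214

Convert to cm: f_obj = 10 mm = 1 cm; d_o = 10.70 mm = 1.07 cm.
Objective: 1/d_i = 1/f_obj - 1/d_o = 1/1 - 1/1.07 = 0.06542 cm^-1, so d_i = 15.286 cm.
m_obj = -d_i/d_o = -15.286/1.07 = -14.286.
Eyepiece angular magnification (image at infinity): M_eye = D/f_e = 30/2 = 15.000.
Overall M = m_obj x M_eye = (-14.286)(15.000) = -214.29.
|M| = 214.29.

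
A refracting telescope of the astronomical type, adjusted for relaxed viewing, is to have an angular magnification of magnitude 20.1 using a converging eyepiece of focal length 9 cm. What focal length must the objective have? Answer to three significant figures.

181 cm

|M| = f_obj/|f_eye|, so f_obj = |M| x |f_eye| = 20.1 x 9 = 180.900 cm.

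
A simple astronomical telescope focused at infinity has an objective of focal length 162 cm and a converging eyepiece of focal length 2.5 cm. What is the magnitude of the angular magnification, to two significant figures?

65

|M| = f_obj/|f_eye| = 162/2.5 = 64.800.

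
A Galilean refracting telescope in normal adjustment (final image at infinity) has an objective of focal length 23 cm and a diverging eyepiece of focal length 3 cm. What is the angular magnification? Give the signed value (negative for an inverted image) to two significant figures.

M = -f_obj/f_eye = -23/(-3) = 7.667.

7.7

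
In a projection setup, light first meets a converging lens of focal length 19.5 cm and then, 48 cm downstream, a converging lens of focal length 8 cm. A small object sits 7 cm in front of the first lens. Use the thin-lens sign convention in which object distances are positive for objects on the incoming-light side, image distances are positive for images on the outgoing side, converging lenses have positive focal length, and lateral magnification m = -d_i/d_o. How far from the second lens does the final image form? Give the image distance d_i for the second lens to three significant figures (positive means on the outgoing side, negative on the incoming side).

First lens: d_i1 = 1/(1/19.5 - 1/7) = -10.920 cm.
With d_i1 < 0 the first image is virtual and lies on the object side; the object distance for lens 2 is d_o2 = 48 - (-10.920) = 58.920 cm.
Second lens: d_i2 = 1/(1/8 - 1/(58.920)) = 9.257 cm.

9.26 cm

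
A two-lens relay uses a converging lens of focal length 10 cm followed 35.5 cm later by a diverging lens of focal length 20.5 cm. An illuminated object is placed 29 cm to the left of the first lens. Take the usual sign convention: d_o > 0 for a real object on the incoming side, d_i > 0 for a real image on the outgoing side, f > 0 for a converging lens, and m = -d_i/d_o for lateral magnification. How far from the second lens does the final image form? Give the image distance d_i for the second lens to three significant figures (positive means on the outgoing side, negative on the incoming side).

Applying the thin-lens equation to the first lens, 1/10 = 1/29 + 1/d_i1, which gives d_i1 = 15.263 cm.
That image sits 20.237 cm in front of the second lens, so d_o2 = 20.237 cm.
Applying the thin-lens equation again with f_2 = -20.5 cm and d_o2 = 20.237 cm gives d_i2 = -10.184 cm.

-10.2 cm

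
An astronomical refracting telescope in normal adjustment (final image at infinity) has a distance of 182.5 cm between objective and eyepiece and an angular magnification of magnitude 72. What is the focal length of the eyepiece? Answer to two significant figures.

2.5 cm

In normal adjustment the tube length equals f_obj + f_eye and |M| = f_obj/f_eye.
So f_obj = 72 f_eye and 72 f_eye + f_eye = 182.5 cm, giving f_eye = 182.5/73 = 2.500 cm and f_obj = 180.000 cm.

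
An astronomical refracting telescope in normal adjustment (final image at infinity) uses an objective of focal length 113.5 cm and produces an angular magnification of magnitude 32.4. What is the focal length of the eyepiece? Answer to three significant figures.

3.50 cm

|M| = f_obj/f_eye, so f_eye = f_obj/|M| = 113.5/32.4 = 3.503 cm.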